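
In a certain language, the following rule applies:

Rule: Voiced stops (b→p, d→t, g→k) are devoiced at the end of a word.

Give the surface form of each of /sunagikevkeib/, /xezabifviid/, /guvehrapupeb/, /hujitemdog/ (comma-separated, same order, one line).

sunagikevkeip, xezabifviit, guvehrapupep, hujitemdok

/sunagikevkeib/: /b/ is a voiced stop in word-final position, so it devoices to [p]. → [sunagikevkeip].
/xezabifviid/: /d/ is a voiced stop in word-final position, so it devoices to [t]. → [xezabifviit].
/guvehrapupeb/: /b/ is a voiced stop in word-final position, so it devoices to [p]. → [guvehrapupep].
/hujitemdog/: /g/ is a voiced stop in word-final position, so it devoices to [k]. → [hujitemdok].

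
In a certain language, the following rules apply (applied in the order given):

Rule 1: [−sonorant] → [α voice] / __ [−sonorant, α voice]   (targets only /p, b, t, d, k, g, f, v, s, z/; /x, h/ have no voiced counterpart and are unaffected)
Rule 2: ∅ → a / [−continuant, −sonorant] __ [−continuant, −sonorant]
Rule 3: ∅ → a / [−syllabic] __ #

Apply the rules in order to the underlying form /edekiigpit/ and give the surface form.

Rule 1 (regressive voicing assimilation): /g/ precedes the voiceless obstruent /p/, so it devoices to [k] by assimilation. /edekiigpit/ → edekiikpit.
Rule 2 (stop-cluster a-epenthesis): /k/ and /p/ form a stop–stop cluster, so [a] is inserted between them. /edekiikpit/ → edekiikapit.
Rule 3 (final a-epenthesis): the form ends in the consonant /t/, so [a] is inserted word-finally. /edekiikapit/ → edekiikapita.

edekiikapita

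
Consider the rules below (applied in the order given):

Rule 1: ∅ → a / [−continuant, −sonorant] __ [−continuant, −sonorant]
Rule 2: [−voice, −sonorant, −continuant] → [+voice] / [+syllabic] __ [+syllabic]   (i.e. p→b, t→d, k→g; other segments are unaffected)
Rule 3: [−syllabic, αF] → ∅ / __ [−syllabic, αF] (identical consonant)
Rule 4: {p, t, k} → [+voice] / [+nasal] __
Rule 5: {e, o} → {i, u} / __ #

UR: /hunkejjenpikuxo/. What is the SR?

Rule 1 (stop-cluster a-epenthesis): no segment meets the environment; /hunkejjenpikuxo/ is unchanged.
Rule 2 (intervocalic voicing): /k/ is a voiceless stop between vowels /i/ and /u/, so it voices to [g]. /hunkejjenpikuxo/ → hunkejjenpiguxo.
Rule 3 (degemination): /jj/ is a geminate; the first /j/ deletes. /hunkejjenpiguxo/ → hunkejenpiguxo.
Rule 4 (post-nasal voicing): /k/ is a voiceless stop immediately after the nasal /n/, so it voices to [g]. /p/ is a voiceless stop immediately after the nasal /n/, so it voices to [b]. /hunkejenpiguxo/ → hungejenbiguxo.
Rule 5 (final vowel raising): /o/ is a mid vowel in word-final position, so it raises to [u]. /hungejenbiguxo/ → hungejenbiguxu.

hungejenbiguxu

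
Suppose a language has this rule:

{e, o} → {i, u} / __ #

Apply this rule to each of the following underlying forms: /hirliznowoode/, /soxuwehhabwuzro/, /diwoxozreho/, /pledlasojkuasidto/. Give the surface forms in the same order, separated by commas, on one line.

hirliznowoodi, soxuwehhabwuzru, diwoxozrehu, pledlasojkuasidtu

/hirliznowoode/: /e/ is a mid vowel in word-final position, so it raises to [i]. → [hirliznowoodi].
/soxuwehhabwuzro/: /o/ is a mid vowel in word-final position, so it raises to [u]. → [soxuwehhabwuzru].
/diwoxozreho/: /o/ is a mid vowel in word-final position, so it raises to [u]. → [diwoxozrehu].
/pledlasojkuasidto/: /o/ is a mid vowel in word-final position, so it raises to [u]. → [pledlasojkuasidtu].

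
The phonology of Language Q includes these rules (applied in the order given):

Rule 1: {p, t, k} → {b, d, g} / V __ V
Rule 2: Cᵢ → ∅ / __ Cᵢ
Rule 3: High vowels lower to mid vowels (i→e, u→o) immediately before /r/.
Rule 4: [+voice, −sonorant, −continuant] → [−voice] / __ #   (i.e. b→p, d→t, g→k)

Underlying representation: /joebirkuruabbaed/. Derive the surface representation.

joeberkoruabaet

Rule 1 (intervocalic voicing): no segment meets the environment; /joebirkuruabbaed/ is unchanged.
Rule 2 (degemination): /bb/ is a geminate; the first /b/ deletes. /joebirkuruabbaed/ → joebirkuruabaed.
Rule 3 (pre-rhotic lowering): /i/ is a high vowel immediately before /r/, so it lowers to [e]. /u/ is a high vowel immediately before /r/, so it lowers to [o]. /joebirkuruabaed/ → joeberkoruabaed.
Rule 4 (final devoicing): /d/ is a voiced stop in word-final position, so it devoices to [t]. /joeberkoruabaed/ → joeberkoruabaet.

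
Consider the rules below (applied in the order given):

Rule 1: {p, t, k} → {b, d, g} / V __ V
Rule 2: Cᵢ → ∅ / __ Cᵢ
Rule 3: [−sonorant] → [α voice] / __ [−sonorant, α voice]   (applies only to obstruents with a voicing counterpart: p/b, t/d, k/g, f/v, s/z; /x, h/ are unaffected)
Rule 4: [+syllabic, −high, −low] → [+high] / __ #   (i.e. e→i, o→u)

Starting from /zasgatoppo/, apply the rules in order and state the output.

zazgadopu

Rule 1 (intervocalic voicing): /t/ is a voiceless stop between vowels /a/ and /o/, so it voices to [d]. /zasgatoppo/ → zasgadoppo.
Rule 2 (degemination): /pp/ is a geminate; the first /p/ deletes. /zasgadoppo/ → zasgadopo.
Rule 3 (regressive voicing assimilation): /s/ precedes the voiced obstruent /g/, so it voices to [z] by assimilation. /zasgadopo/ → zazgadopo.
Rule 4 (final vowel raising): /o/ is a mid vowel in word-final position, so it raises to [u]. /zazgadopo/ → zazgadopu.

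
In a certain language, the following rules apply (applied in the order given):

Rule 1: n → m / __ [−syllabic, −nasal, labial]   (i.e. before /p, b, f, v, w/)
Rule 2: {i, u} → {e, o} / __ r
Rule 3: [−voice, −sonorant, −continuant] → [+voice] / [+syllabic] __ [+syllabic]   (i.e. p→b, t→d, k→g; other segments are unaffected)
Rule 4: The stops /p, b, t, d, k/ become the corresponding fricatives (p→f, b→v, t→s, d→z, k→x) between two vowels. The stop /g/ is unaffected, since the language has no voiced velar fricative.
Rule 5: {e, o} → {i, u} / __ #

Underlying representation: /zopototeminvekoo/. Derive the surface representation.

Rule 1 (nasal place assimilation): /n/ precedes the labial consonant /v/, so it assimilates in place to [m]. /zopototeminvekoo/ → zopototemimvekoo.
Rule 2 (pre-rhotic lowering): no segment meets the environment; /zopototemimvekoo/ is unchanged.
Rule 3 (intervocalic voicing): /p/ is a voiceless stop between vowels /o/ and /o/, so it voices to [b]. /t/ is a voiceless stop between vowels /o/ and /o/, so it voices to [d]. /t/ is a voiceless stop between vowels /o/ and /e/, so it voices to [d]. /k/ is a voiceless stop between vowels /e/ and /o/, so it voices to [g]. /zopototemimvekoo/ → zobododemimvegoo.
Rule 4 (intervocalic spirantization): /b/ is a stop between vowels /o/ and /o/, so it spirantizes to the fricative [v]. /d/ is a stop between vowels /o/ and /o/, so it spirantizes to the fricative [z]. /d/ is a stop between vowels /o/ and /e/, so it spirantizes to the fricative [z]. /zobododemimvegoo/ → zovozozemimvegoo.
Rule 5 (final vowel raising): /o/ is a mid vowel in word-final position, so it raises to [u]. /zovozozemimvegoo/ → zovozozemimvegou.

zovozozemimvegou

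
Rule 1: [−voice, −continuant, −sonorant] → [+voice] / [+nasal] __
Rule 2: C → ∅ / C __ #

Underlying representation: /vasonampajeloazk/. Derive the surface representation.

Rule 1 (post-nasal voicing): /p/ is a voiceless stop immediately after the nasal /m/, so it voices to [b]. /vasonampajeloazk/ → vasonambajeloazk.
Rule 2 (final cluster simplification): /k/ is the second consonant of a word-final cluster /zk/, so it deletes. /vasonambajeloazk/ → vasonambajeloaz.

vasonambajeloaz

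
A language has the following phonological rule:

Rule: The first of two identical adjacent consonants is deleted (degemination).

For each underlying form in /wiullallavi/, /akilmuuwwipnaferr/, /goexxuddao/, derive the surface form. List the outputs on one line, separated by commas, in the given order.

wiulalavi, akilmuuwipnafer, goexudao

/wiullallavi/: /ll/ is a geminate; the first /l/ deletes. /ll/ is a geminate; the first /l/ deletes. → [wiulalavi].
/akilmuuwwipnaferr/: /ww/ is a geminate; the first /w/ deletes. /rr/ is a geminate; the first /r/ deletes. → [akilmuuwipnafer].
/goexxuddao/: /xx/ is a geminate; the first /x/ deletes. /dd/ is a geminate; the first /d/ deletes. → [goexudao].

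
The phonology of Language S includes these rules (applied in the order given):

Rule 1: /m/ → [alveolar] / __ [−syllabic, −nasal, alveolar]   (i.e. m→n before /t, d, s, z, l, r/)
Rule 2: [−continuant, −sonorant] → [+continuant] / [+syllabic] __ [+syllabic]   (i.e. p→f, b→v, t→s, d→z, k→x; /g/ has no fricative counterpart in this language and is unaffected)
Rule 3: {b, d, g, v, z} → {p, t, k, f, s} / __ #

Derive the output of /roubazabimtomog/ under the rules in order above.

rouvazavintomok

Rule 1 (nasal place assimilation): /m/ precedes the alveolar consonant /t/, so it assimilates in place to [n]. /roubazabimtomog/ → roubazabintomog.
Rule 2 (intervocalic spirantization): /b/ is a stop between vowels /u/ and /a/, so it spirantizes to the fricative [v]. /b/ is a stop between vowels /a/ and /i/, so it spirantizes to the fricative [v]. /roubazabintomog/ → rouvazavintomog.
Rule 3 (final devoicing): /g/ is a voiced obstruent in word-final position, so it devoices to [k]. /rouvazavintomog/ → rouvazavintomok.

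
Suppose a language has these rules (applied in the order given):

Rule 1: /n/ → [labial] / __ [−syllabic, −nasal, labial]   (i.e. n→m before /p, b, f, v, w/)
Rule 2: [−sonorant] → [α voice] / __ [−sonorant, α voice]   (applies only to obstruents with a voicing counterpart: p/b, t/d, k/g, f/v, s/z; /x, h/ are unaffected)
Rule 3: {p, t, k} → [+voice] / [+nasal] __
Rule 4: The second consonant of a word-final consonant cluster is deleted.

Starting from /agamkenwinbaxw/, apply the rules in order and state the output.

agamgemwimbax

Rule 1 (nasal place assimilation): /n/ precedes the labial consonant /w/, so it assimilates in place to [m]. /n/ precedes the labial consonant /b/, so it assimilates in place to [m]. /agamkenwinbaxw/ → agamkemwimbaxw.
Rule 2 (regressive voicing assimilation): no segment meets the environment; /agamkemwimbaxw/ is unchanged.
Rule 3 (post-nasal voicing): /k/ is a voiceless stop immediately after the nasal /m/, so it voices to [g]. /agamkemwimbaxw/ → agamgemwimbaxw.
Rule 4 (final cluster simplification): /w/ is the second consonant of a word-final cluster /xw/, so it deletes. /agamgemwimbaxw/ → agamgemwimbax.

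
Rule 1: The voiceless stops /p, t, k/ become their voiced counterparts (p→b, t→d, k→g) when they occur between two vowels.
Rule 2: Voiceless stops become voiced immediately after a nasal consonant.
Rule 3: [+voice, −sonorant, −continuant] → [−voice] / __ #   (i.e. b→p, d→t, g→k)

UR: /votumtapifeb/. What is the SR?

vodumdabifep

Rule 1 (intervocalic voicing): /t/ is a voiceless stop between vowels /o/ and /u/, so it voices to [d]. /p/ is a voiceless stop between vowels /a/ and /i/, so it voices to [b]. /votumtapifeb/ → vodumtabifeb.
Rule 2 (post-nasal voicing): /t/ is a voiceless stop immediately after the nasal /m/, so it voices to [d]. /vodumtabifeb/ → vodumdabifeb.
Rule 3 (final devoicing): /b/ is a voiced stop in word-final position, so it devoices to [p]. /vodumdabifeb/ → vodumdabifep.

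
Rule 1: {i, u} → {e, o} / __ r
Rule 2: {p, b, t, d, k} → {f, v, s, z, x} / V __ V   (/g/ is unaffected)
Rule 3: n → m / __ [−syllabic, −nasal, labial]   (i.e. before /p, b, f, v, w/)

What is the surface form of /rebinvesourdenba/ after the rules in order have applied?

Rule 1 (pre-rhotic lowering): /u/ is a high vowel immediately before /r/, so it lowers to [o]. /rebinvesourdenba/ → rebinvesoordenba.
Rule 2 (intervocalic spirantization): /b/ is a stop between vowels /e/ and /i/, so it spirantizes to the fricative [v]. /rebinvesoordenba/ → revinvesoordenba.
Rule 3 (nasal place assimilation): /n/ precedes the labial consonant /v/, so it assimilates in place to [m]. /n/ precedes the labial consonant /b/, so it assimilates in place to [m]. /revinvesoordenba/ → revimvesoordemba.

revimvesoordemba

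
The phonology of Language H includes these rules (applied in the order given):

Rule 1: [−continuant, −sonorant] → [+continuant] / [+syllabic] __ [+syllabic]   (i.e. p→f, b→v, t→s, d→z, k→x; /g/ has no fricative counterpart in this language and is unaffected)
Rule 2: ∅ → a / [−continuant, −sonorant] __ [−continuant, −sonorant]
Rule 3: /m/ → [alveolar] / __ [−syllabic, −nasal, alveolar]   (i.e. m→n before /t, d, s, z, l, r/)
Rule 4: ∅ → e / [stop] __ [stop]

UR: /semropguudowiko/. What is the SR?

Rule 1 (intervocalic spirantization): /d/ is a stop between vowels /u/ and /o/, so it spirantizes to the fricative [z]. /k/ is a stop between vowels /i/ and /o/, so it spirantizes to the fricative [x]. /semropguudowiko/ → semropguuzowixo.
Rule 2 (stop-cluster a-epenthesis): /p/ and /g/ form a stop–stop cluster, so [a] is inserted between them. /semropguuzowixo/ → semropaguuzowixo.
Rule 3 (nasal place assimilation): /m/ precedes the alveolar consonant /r/, so it assimilates in place to [n]. /semropaguuzowixo/ → senropaguuzowixo.
Rule 4 (stop-cluster e-epenthesis): no segment meets the environment; /senropaguuzowixo/ is unchanged.

senropaguuzowixo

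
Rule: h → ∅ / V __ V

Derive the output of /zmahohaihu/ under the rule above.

zmaoaiu

/h/ occurs between vowels /a/ and /o/, so it deletes.
/h/ occurs between vowels /o/ and /a/, so it deletes.
/h/ occurs between vowels /i/ and /u/, so it deletes.
Surface form: [zmaoaiu].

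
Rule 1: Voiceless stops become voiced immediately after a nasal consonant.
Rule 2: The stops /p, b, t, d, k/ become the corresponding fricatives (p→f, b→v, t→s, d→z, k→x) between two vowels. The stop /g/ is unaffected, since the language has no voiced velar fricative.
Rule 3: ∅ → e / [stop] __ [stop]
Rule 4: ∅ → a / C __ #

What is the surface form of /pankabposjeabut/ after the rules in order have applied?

Rule 1 (post-nasal voicing): /k/ is a voiceless stop immediately after the nasal /n/, so it voices to [g]. /pankabposjeabut/ → pangabposjeabut.
Rule 2 (intervocalic spirantization): /b/ is a stop between vowels /a/ and /u/, so it spirantizes to the fricative [v]. /pangabposjeabut/ → pangabposjeavut.
Rule 3 (stop-cluster e-epenthesis): /b/ and /p/ form a stop–stop cluster, so [e] is inserted between them. /pangabposjeavut/ → pangabeposjeavut.
Rule 4 (final a-epenthesis): the form ends in the consonant /t/, so [a] is inserted word-finally. /pangabeposjeavut/ → pangabeposjeavuta.

pangabeposjeavuta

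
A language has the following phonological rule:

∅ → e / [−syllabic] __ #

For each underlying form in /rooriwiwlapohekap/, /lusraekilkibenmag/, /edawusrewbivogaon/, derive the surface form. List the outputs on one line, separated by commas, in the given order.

rooriwiwlapohekape, lusraekilkibenmage, edawusrewbivogaone

/rooriwiwlapohekap/: the form ends in the consonant /p/, so [e] is inserted word-finally. → [rooriwiwlapohekape].
/lusraekilkibenmag/: the form ends in the consonant /g/, so [e] is inserted word-finally. → [lusraekilkibenmage].
/edawusrewbivogaon/: the form ends in the consonant /n/, so [e] is inserted word-finally. → [edawusrewbivogaone].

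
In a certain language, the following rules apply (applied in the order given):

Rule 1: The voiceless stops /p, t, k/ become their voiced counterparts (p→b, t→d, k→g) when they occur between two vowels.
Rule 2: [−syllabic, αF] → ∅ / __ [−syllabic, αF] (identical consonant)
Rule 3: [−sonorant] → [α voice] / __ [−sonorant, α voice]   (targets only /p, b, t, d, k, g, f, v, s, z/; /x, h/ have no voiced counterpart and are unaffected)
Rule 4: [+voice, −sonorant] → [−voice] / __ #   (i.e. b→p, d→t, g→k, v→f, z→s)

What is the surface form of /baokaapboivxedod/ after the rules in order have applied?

Rule 1 (intervocalic voicing): /k/ is a voiceless stop between vowels /o/ and /a/, so it voices to [g]. /baokaapboivxedod/ → baogaapboivxedod.
Rule 2 (degemination): no segment meets the environment; /baogaapboivxedod/ is unchanged.
Rule 3 (regressive voicing assimilation): /p/ precedes the voiced obstruent /b/, so it voices to [b] by assimilation. /v/ precedes the voiceless obstruent /x/, so it devoices to [f] by assimilation. /baogaapboivxedod/ → baogaabboifxedod.
Rule 4 (final devoicing): /d/ is a voiced obstruent in word-final position, so it devoices to [t]. /baogaabboifxedod/ → baogaabboifxedot.

baogaabboifxedot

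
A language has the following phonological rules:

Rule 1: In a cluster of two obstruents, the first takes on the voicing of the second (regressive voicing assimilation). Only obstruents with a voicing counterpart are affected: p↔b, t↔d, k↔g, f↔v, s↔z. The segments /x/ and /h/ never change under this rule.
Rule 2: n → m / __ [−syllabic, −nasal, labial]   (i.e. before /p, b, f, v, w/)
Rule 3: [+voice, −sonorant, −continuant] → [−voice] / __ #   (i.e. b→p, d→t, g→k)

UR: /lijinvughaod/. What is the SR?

Rule 1 (regressive voicing assimilation): /g/ precedes the voiceless obstruent /h/, so it devoices to [k] by assimilation. /lijinvughaod/ → lijinvukhaod.
Rule 2 (nasal place assimilation): /n/ precedes the labial consonant /v/, so it assimilates in place to [m]. /lijinvukhaod/ → lijimvukhaod.
Rule 3 (final devoicing): /d/ is a voiced stop in word-final position, so it devoices to [t]. /lijimvukhaod/ → lijimvukhaot.

lijimvukhaot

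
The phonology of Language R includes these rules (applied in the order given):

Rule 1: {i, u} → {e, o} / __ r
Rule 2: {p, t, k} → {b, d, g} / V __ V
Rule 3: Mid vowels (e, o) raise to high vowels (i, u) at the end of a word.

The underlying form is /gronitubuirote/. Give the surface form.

gronidubuerodi

Rule 1 (pre-rhotic lowering): /i/ is a high vowel immediately before /r/, so it lowers to [e]. /gronitubuirote/ → gronitubuerote.
Rule 2 (intervocalic voicing): /t/ is a voiceless stop between vowels /i/ and /u/, so it voices to [d]. /t/ is a voiceless stop between vowels /o/ and /e/, so it voices to [d]. /gronitubuerote/ → gronidubuerode.
Rule 3 (final vowel raising): /e/ is a mid vowel in word-final position, so it raises to [i]. /gronidubuerode/ → gronidubuerodi.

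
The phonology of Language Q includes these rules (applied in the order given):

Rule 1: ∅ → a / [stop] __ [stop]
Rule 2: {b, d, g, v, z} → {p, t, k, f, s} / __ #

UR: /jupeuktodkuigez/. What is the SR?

jupeukatodakuiges

Rule 1 (stop-cluster a-epenthesis): /k/ and /t/ form a stop–stop cluster, so [a] is inserted between them. /d/ and /k/ form a stop–stop cluster, so [a] is inserted between them. /jupeuktodkuigez/ → jupeukatodakuigez.
Rule 2 (final devoicing): /z/ is a voiced obstruent in word-final position, so it devoices to [s]. /jupeukatodakuigez/ → jupeukatodakuiges.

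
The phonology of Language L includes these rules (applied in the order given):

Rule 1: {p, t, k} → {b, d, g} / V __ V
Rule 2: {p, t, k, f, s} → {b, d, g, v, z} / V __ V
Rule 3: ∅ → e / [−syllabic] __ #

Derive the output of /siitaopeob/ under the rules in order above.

Rule 1 (intervocalic voicing): /t/ is a voiceless stop between vowels /i/ and /a/, so it voices to [d]. /p/ is a voiceless stop between vowels /o/ and /e/, so it voices to [b]. /siitaopeob/ → siidaobeob.
Rule 2 (intervocalic voicing): no segment meets the environment; /siidaobeob/ is unchanged.
Rule 3 (final e-epenthesis): the form ends in the consonant /b/, so [e] is inserted word-finally. /siidaobeob/ → siidaobeobe.

siidaobeobe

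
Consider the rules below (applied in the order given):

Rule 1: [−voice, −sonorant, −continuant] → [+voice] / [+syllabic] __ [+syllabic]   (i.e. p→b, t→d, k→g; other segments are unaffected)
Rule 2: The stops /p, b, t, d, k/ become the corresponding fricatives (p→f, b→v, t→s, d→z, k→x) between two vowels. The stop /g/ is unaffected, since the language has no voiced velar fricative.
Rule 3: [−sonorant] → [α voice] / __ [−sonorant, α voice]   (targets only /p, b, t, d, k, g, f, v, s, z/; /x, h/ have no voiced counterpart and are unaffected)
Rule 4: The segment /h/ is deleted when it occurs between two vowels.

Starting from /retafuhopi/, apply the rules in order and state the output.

Rule 1 (intervocalic voicing): /t/ is a voiceless stop between vowels /e/ and /a/, so it voices to [d]. /p/ is a voiceless stop between vowels /o/ and /i/, so it voices to [b]. /retafuhopi/ → redafuhobi.
Rule 2 (intervocalic spirantization): /d/ is a stop between vowels /e/ and /a/, so it spirantizes to the fricative [z]. /b/ is a stop between vowels /o/ and /i/, so it spirantizes to the fricative [v]. /redafuhobi/ → rezafuhovi.
Rule 3 (regressive voicing assimilation): no segment meets the environment; /rezafuhovi/ is unchanged.
Rule 4 (intervocalic h-deletion): /h/ occurs between vowels /u/ and /o/, so it deletes. /rezafuhovi/ → rezafuovi.

rezafuovi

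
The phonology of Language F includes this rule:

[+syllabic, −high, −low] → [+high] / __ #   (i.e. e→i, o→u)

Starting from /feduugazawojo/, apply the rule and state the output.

/o/ is a mid vowel in word-final position, so it raises to [u].
The other instances of /e/, /o/ do not occur in the required environment and remain unchanged.
Surface form: [feduugazawoju].

feduugazawoju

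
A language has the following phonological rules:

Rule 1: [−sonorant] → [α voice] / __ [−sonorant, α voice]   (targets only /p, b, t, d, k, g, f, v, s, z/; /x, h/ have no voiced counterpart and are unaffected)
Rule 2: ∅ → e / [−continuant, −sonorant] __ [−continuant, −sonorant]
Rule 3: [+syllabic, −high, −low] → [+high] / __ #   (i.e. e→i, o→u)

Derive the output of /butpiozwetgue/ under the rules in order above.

Rule 1 (regressive voicing assimilation): /t/ precedes the voiced obstruent /g/, so it voices to [d] by assimilation. /butpiozwetgue/ → butpiozwedgue.
Rule 2 (stop-cluster e-epenthesis): /t/ and /p/ form a stop–stop cluster, so [e] is inserted between them. /d/ and /g/ form a stop–stop cluster, so [e] is inserted between them. /butpiozwedgue/ → butepiozwedegue.
Rule 3 (final vowel raising): /e/ is a mid vowel in word-final position, so it raises to [i]. /butepiozwedegue/ → butepiozwedegui.

butepiozwedegui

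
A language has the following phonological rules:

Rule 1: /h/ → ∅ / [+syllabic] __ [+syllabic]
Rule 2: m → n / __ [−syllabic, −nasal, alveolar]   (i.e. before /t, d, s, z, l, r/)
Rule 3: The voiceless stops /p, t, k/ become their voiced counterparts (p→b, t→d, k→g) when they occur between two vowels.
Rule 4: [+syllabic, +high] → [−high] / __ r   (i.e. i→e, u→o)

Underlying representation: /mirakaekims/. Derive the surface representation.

meragaegins

Rule 1 (intervocalic h-deletion): no segment meets the environment; /mirakaekims/ is unchanged.
Rule 2 (nasal place assimilation): /m/ precedes the alveolar consonant /s/, so it assimilates in place to [n]. /mirakaekims/ → mirakaekins.
Rule 3 (intervocalic voicing): /k/ is a voiceless stop between vowels /a/ and /a/, so it voices to [g]. /k/ is a voiceless stop between vowels /e/ and /i/, so it voices to [g]. /mirakaekins/ → miragaegins.
Rule 4 (pre-rhotic lowering): /i/ is a high vowel immediately before /r/, so it lowers to [e]. /miragaegins/ → meragaegins.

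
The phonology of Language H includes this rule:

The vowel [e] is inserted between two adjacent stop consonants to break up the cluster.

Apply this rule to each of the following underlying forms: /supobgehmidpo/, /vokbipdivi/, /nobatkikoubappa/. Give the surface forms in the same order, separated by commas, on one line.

/supobgehmidpo/: /b/ and /g/ form a stop–stop cluster, so [e] is inserted between them. /d/ and /p/ form a stop–stop cluster, so [e] is inserted between them. → [supobegehmidepo].
/vokbipdivi/: /k/ and /b/ form a stop–stop cluster, so [e] is inserted between them. /p/ and /d/ form a stop–stop cluster, so [e] is inserted between them. → [vokebipedivi].
/nobatkikoubappa/: /t/ and /k/ form a stop–stop cluster, so [e] is inserted between them. /p/ and /p/ form a stop–stop cluster, so [e] is inserted between them. → [nobatekikoubapepa].

supobegehmidepo, vokebipedivi, nobatekikoubapepa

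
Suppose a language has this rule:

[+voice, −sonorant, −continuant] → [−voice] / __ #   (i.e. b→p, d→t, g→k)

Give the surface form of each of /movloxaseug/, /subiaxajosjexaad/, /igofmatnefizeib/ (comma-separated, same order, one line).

movloxaseuk, subiaxajosjexaat, igofmatnefizeip

/movloxaseug/: /g/ is a voiced stop in word-final position, so it devoices to [k]. → [movloxaseuk].
/subiaxajosjexaad/: /d/ is a voiced stop in word-final position, so it devoices to [t]. → [subiaxajosjexaat].
/igofmatnefizeib/: /b/ is a voiced stop in word-final position, so it devoices to [p]. → [igofmatnefizeip].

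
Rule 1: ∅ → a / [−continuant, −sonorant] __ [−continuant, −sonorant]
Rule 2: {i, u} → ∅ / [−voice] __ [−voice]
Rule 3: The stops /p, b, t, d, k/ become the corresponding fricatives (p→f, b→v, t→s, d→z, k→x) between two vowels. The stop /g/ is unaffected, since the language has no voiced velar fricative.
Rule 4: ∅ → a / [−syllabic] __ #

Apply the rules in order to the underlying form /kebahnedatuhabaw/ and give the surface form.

kevahnezathavawa

Rule 1 (stop-cluster a-epenthesis): no segment meets the environment; /kebahnedatuhabaw/ is unchanged.
Rule 2 (high vowel syncope): /u/ is a high vowel flanked by voiceless consonants /t/ and /h/, so it deletes. /kebahnedatuhabaw/ → kebahnedathabaw.
Rule 3 (intervocalic spirantization): /b/ is a stop between vowels /e/ and /a/, so it spirantizes to the fricative [v]. /d/ is a stop between vowels /e/ and /a/, so it spirantizes to the fricative [z]. /b/ is a stop between vowels /a/ and /a/, so it spirantizes to the fricative [v]. /kebahnedathabaw/ → kevahnezathavaw.
Rule 4 (final a-epenthesis): the form ends in the consonant /w/, so [a] is inserted word-finally. /kevahnezathavaw/ → kevahnezathavawa.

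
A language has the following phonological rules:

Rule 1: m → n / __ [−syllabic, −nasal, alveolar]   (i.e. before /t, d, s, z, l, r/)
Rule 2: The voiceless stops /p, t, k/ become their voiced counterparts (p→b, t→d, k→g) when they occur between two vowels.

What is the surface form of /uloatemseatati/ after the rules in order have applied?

uloadenseadadi

Rule 1 (nasal place assimilation): /m/ precedes the alveolar consonant /s/, so it assimilates in place to [n]. /uloatemseatati/ → uloatenseatati.
Rule 2 (intervocalic voicing): /t/ is a voiceless stop between vowels /a/ and /e/, so it voices to [d]. /t/ is a voiceless stop between vowels /a/ and /a/, so it voices to [d]. /t/ is a voiceless stop between vowels /a/ and /i/, so it voices to [d]. /uloatenseatati/ → uloadenseadadi.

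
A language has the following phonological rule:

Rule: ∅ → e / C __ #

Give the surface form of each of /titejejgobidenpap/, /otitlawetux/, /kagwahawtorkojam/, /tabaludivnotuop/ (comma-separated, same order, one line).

titejejgobidenpape, otitlawetuxe, kagwahawtorkojame, tabaludivnotuope

/titejejgobidenpap/: the form ends in the consonant /p/, so [e] is inserted word-finally. → [titejejgobidenpape].
/otitlawetux/: the form ends in the consonant /x/, so [e] is inserted word-finally. → [otitlawetuxe].
/kagwahawtorkojam/: the form ends in the consonant /m/, so [e] is inserted word-finally. → [kagwahawtorkojame].
/tabaludivnotuop/: the form ends in the consonant /p/, so [e] is inserted word-finally. → [tabaludivnotuope].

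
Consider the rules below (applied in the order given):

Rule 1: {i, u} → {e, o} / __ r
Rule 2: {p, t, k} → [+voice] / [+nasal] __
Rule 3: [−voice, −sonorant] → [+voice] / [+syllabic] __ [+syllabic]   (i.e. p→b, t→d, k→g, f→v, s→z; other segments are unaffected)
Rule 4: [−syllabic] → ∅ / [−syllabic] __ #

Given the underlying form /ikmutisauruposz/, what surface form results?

Rule 1 (pre-rhotic lowering): /u/ is a high vowel immediately before /r/, so it lowers to [o]. /ikmutisauruposz/ → ikmutisaoruposz.
Rule 2 (post-nasal voicing): no segment meets the environment; /ikmutisaoruposz/ is unchanged.
Rule 3 (intervocalic voicing): /t/ is a voiceless obstruent between vowels /u/ and /i/, so it voices to [d]. /s/ is a voiceless obstruent between vowels /i/ and /a/, so it voices to [z]. /p/ is a voiceless obstruent between vowels /u/ and /o/, so it voices to [b]. /ikmutisaoruposz/ → ikmudizaorubosz.
Rule 4 (final cluster simplification): /z/ is the second consonant of a word-final cluster /sz/, so it deletes. /ikmudizaorubosz/ → ikmudizaorubos.

ikmudizaorubos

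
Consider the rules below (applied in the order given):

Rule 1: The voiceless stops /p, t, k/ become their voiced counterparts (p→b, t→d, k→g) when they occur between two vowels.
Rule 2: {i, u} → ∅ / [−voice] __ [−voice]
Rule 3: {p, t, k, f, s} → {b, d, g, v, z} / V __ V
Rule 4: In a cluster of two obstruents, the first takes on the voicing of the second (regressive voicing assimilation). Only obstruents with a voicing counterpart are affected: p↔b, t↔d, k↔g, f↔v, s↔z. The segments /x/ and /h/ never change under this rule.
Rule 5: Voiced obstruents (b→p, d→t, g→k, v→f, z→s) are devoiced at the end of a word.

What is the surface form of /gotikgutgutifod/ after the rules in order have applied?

Rule 1 (intervocalic voicing): /t/ is a voiceless stop between vowels /o/ and /i/, so it voices to [d]. /t/ is a voiceless stop between vowels /u/ and /i/, so it voices to [d]. /gotikgutgutifod/ → godikgutgudifod.
Rule 2 (high vowel syncope): no segment meets the environment; /godikgutgudifod/ is unchanged.
Rule 3 (intervocalic voicing): /f/ is a voiceless obstruent between vowels /i/ and /o/, so it voices to [v]. /godikgutgudifod/ → godikgutgudivod.
Rule 4 (regressive voicing assimilation): /k/ precedes the voiced obstruent /g/, so it voices to [g] by assimilation. /t/ precedes the voiced obstruent /g/, so it voices to [d] by assimilation. /godikgutgudivod/ → godiggudgudivod.
Rule 5 (final devoicing): /d/ is a voiced obstruent in word-final position, so it devoices to [t]. /godiggudgudivod/ → godiggudgudivot.

godiggudgudivot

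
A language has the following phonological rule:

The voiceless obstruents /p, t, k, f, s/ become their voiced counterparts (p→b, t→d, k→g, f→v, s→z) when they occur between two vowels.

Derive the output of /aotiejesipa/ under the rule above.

/t/ is a voiceless obstruent between vowels /o/ and /i/, so it voices to [d].
/s/ is a voiceless obstruent between vowels /e/ and /i/, so it voices to [z].
/p/ is a voiceless obstruent between vowels /i/ and /a/, so it voices to [b].
Surface form: [aodiejeziba].

aodiejeziba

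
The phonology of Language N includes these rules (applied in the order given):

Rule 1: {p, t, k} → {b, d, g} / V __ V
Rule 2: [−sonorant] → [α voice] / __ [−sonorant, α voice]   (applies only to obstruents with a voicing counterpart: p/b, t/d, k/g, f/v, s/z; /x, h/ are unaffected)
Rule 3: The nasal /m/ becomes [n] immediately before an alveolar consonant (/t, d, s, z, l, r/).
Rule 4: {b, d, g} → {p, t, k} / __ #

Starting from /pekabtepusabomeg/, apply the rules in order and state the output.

Rule 1 (intervocalic voicing): /k/ is a voiceless stop between vowels /e/ and /a/, so it voices to [g]. /p/ is a voiceless stop between vowels /e/ and /u/, so it voices to [b]. /pekabtepusabomeg/ → pegabtebusabomeg.
Rule 2 (regressive voicing assimilation): /b/ precedes the voiceless obstruent /t/, so it devoices to [p] by assimilation. /pegabtebusabomeg/ → pegaptebusabomeg.
Rule 3 (nasal place assimilation): no segment meets the environment; /pegaptebusabomeg/ is unchanged.
Rule 4 (final devoicing): /g/ is a voiced stop in word-final position, so it devoices to [k]. /pegaptebusabomeg/ → pegaptebusabomek.

pegaptebusabomek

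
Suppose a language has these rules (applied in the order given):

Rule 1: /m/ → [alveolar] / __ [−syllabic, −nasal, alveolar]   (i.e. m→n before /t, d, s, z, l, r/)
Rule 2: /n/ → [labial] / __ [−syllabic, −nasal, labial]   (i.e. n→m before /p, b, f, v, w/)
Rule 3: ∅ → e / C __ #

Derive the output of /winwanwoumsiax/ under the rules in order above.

wimwamwounsiaxe

Rule 1 (nasal place assimilation): /m/ precedes the alveolar consonant /s/, so it assimilates in place to [n]. /winwanwoumsiax/ → winwanwounsiax.
Rule 2 (nasal place assimilation): /n/ precedes the labial consonant /w/, so it assimilates in place to [m]. /n/ precedes the labial consonant /w/, so it assimilates in place to [m]. /winwanwounsiax/ → wimwamwounsiax.
Rule 3 (final e-epenthesis): the form ends in the consonant /x/, so [e] is inserted word-finally. /wimwamwounsiax/ → wimwamwounsiaxe.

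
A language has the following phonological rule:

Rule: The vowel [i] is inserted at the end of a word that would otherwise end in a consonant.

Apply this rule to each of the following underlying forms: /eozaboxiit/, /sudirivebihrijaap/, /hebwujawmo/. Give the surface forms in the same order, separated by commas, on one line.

/eozaboxiit/: the form ends in the consonant /t/, so [i] is inserted word-finally. → [eozaboxiiti].
/sudirivebihrijaap/: the form ends in the consonant /p/, so [i] is inserted word-finally. → [sudirivebihrijaapi].
/hebwujawmo/: the rule's environment is not met; surfaces unchanged as [hebwujawmo].

eozaboxiiti, sudirivebihrijaapi, hebwujawmo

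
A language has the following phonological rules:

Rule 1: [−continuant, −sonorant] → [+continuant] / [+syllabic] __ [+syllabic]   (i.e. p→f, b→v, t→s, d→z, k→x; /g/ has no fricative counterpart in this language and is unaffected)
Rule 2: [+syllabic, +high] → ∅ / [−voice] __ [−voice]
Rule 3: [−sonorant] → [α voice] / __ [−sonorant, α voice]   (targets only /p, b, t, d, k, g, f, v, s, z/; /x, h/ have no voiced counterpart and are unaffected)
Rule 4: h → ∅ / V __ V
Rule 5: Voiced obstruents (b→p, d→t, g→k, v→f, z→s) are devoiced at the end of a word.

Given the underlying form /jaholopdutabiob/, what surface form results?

jaolobdusaviop

Rule 1 (intervocalic spirantization): /t/ is a stop between vowels /u/ and /a/, so it spirantizes to the fricative [s]. /b/ is a stop between vowels /a/ and /i/, so it spirantizes to the fricative [v]. /jaholopdutabiob/ → jaholopdusaviob.
Rule 2 (high vowel syncope): no segment meets the environment; /jaholopdusaviob/ is unchanged.
Rule 3 (regressive voicing assimilation): /p/ precedes the voiced obstruent /d/, so it voices to [b] by assimilation. /jaholopdusaviob/ → jaholobdusaviob.
Rule 4 (intervocalic h-deletion): /h/ occurs between vowels /a/ and /o/, so it deletes. /jaholobdusaviob/ → jaolobdusaviob.
Rule 5 (final devoicing): /b/ is a voiced obstruent in word-final position, so it devoices to [p]. /jaolobdusaviob/ → jaolobdusaviop.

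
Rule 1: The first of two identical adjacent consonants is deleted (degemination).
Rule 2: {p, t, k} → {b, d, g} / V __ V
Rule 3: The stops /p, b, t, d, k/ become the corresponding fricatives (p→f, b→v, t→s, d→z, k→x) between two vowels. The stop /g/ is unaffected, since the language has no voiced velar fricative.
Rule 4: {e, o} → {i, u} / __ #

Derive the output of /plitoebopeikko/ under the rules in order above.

Rule 1 (degemination): /kk/ is a geminate; the first /k/ deletes. /plitoebopeikko/ → plitoebopeiko.
Rule 2 (intervocalic voicing): /t/ is a voiceless stop between vowels /i/ and /o/, so it voices to [d]. /p/ is a voiceless stop between vowels /o/ and /e/, so it voices to [b]. /k/ is a voiceless stop between vowels /i/ and /o/, so it voices to [g]. /plitoebopeiko/ → plidoebobeigo.
Rule 3 (intervocalic spirantization): /d/ is a stop between vowels /i/ and /o/, so it spirantizes to the fricative [z]. /b/ is a stop between vowels /e/ and /o/, so it spirantizes to the fricative [v]. /b/ is a stop between vowels /o/ and /e/, so it spirantizes to the fricative [v]. /plidoebobeigo/ → plizoevoveigo.
Rule 4 (final vowel raising): /o/ is a mid vowel in word-final position, so it raises to [u]. /plizoevoveigo/ → plizoevoveigu.

plizoevoveigu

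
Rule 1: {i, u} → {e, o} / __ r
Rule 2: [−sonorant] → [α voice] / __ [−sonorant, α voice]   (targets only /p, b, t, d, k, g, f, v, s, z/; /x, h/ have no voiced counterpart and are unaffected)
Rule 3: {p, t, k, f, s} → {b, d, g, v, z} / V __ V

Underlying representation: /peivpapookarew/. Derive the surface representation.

peifpaboogarew

Rule 1 (pre-rhotic lowering): no segment meets the environment; /peivpapookarew/ is unchanged.
Rule 2 (regressive voicing assimilation): /v/ precedes the voiceless obstruent /p/, so it devoices to [f] by assimilation. /peivpapookarew/ → peifpapookarew.
Rule 3 (intervocalic voicing): /p/ is a voiceless obstruent between vowels /a/ and /o/, so it voices to [b]. /k/ is a voiceless obstruent between vowels /o/ and /a/, so it voices to [g]. /peifpapookarew/ → peifpaboogarew.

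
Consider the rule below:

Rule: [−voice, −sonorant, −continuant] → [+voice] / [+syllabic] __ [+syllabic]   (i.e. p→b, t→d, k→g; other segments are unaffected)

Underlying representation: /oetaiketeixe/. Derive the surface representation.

/t/ is a voiceless stop between vowels /e/ and /a/, so it voices to [d].
/k/ is a voiceless stop between vowels /i/ and /e/, so it voices to [g].
/t/ is a voiceless stop between vowels /e/ and /e/, so it voices to [d].
Surface form: [oedaigedeixe].

oedaigedeixe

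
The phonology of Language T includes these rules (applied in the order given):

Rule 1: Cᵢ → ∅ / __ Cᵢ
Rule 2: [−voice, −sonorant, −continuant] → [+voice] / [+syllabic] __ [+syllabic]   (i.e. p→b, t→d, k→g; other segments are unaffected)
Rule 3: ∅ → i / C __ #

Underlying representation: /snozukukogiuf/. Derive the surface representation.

snozugugogiufi

Rule 1 (degemination): no segment meets the environment; /snozukukogiuf/ is unchanged.
Rule 2 (intervocalic voicing): /k/ is a voiceless stop between vowels /u/ and /u/, so it voices to [g]. /k/ is a voiceless stop between vowels /u/ and /o/, so it voices to [g]. /snozukukogiuf/ → snozugugogiuf.
Rule 3 (final i-epenthesis): the form ends in the consonant /f/, so [i] is inserted word-finally. /snozugugogiuf/ → snozugugogiufi.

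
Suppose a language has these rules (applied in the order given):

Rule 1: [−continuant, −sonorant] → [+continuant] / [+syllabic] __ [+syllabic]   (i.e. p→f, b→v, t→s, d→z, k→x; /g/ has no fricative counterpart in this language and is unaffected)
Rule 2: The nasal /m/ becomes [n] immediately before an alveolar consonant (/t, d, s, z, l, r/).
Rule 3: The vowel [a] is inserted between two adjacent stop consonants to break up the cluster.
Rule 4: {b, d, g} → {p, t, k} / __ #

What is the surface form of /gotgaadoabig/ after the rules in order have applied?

Rule 1 (intervocalic spirantization): /d/ is a stop between vowels /a/ and /o/, so it spirantizes to the fricative [z]. /b/ is a stop between vowels /a/ and /i/, so it spirantizes to the fricative [v]. /gotgaadoabig/ → gotgaazoavig.
Rule 2 (nasal place assimilation): no segment meets the environment; /gotgaazoavig/ is unchanged.
Rule 3 (stop-cluster a-epenthesis): /t/ and /g/ form a stop–stop cluster, so [a] is inserted between them. /gotgaazoavig/ → gotagaazoavig.
Rule 4 (final devoicing): /g/ is a voiced stop in word-final position, so it devoices to [k]. /gotagaazoavig/ → gotagaazoavik.

gotagaazoavik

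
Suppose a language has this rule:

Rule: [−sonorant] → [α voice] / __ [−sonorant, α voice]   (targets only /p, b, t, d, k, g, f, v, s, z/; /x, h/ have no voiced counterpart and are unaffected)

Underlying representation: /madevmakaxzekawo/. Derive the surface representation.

madevmakaxzekawo

No segment of /madevmakaxzekawo/ meets the structural description of the rule, so the form surfaces unchanged.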